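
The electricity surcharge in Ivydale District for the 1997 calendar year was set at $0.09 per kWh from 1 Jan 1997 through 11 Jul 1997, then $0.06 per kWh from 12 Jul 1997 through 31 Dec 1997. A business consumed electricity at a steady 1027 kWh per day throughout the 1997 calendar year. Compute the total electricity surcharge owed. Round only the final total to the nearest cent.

1 Jan – 11 Jul 1997: 192 days × 1027 kWh/day = 197,184 kWh at $0.09/kWh → $17,746.56
12 Jul – 31 Dec 1997: 173 days × 1027 kWh/day = 177,671 kWh at $0.06/kWh → $10,660.26

$28,406.82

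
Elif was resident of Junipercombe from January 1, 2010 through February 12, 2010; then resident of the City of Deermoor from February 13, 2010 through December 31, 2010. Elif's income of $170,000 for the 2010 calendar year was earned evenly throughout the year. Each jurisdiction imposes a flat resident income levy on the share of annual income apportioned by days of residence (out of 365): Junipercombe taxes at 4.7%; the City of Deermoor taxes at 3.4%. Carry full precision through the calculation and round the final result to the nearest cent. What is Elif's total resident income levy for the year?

$6,040.36

Junipercombe, January 1 – February 12, 2010: 43 days → $170,000 × 4.7% × 43/365 = $941.2877
The City of Deermoor, February 13 – December 31, 2010: 322 days → $170,000 × 3.4% × 322/365 = $5,099.0685
Total = $6,040.3562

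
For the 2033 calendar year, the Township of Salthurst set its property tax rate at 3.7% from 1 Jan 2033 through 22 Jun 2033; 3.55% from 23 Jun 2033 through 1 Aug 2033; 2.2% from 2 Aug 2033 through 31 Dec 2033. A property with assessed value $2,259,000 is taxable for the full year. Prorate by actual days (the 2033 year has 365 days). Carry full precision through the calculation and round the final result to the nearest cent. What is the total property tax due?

1 Jan – 22 Jun 2033: 173 days at 3.7% → $2,259,000 × 3.7% × 173/365 = $39,616.0521
23 Jun – 1 Aug 2033: 40 days at 3.55% → $2,259,000 × 3.55% × 40/365 = $8,788.4384
2 Aug – 31 Dec 2033: 152 days at 2.2% → $2,259,000 × 2.2% × 152/365 = $20,696.1534
Total = $69,100.6438

$69,100.64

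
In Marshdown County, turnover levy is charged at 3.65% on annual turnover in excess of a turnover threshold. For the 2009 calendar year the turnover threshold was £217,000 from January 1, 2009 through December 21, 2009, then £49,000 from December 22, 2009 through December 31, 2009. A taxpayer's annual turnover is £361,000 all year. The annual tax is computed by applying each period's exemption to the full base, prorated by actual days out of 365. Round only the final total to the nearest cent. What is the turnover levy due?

January 1 – December 21, 2009: 355 days, exemption £217,000 → (£361,000 − £217,000) × 3.65% × 355/365 = £5,112.0000
December 22 – December 31, 2009: 10 days, exemption £49,000 → (£361,000 − £49,000) × 3.65% × 10/365 = £312.0000
Total = £5,424.0000

£5,424.00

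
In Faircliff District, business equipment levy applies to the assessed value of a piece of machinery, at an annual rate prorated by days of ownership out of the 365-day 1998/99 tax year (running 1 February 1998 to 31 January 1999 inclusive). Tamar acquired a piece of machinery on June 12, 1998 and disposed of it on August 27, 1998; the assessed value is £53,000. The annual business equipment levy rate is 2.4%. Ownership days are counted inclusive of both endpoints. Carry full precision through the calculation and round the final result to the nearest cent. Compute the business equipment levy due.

£268.34

Days held (June 12 – August 27, 1998): 77 out of 365
Tax = £53,000 × 2.4% × 77/365 = £268.3397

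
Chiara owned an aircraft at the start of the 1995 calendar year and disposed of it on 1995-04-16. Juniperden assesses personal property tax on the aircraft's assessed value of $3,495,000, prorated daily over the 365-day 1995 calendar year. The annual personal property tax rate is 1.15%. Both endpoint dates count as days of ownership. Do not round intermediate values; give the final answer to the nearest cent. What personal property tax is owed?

Days held (1995-01-01 to 1995-04-16): 106 out of 365
Tax = $3,495,000 × 1.15% × 106/365 = $11,672.3425

$11,672.34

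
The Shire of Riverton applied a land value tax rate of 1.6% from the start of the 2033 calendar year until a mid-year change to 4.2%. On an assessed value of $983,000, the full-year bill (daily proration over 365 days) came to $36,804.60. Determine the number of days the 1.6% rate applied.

Let d = days at the first rate; then 365 − d days at the second rate.
$983,000 × [1.6%·d + 4.2%·(365−d)] / 365 = $36,804.60
Solving gives d = 64, so the new rate took effect on 6 Mar 2033.

64 days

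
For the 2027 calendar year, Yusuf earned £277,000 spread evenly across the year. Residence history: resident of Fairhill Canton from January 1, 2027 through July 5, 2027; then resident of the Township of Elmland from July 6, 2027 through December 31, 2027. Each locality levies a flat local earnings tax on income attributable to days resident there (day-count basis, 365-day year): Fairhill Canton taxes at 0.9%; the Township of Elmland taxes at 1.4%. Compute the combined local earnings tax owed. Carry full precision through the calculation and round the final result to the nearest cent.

Fairhill Canton, January 1 – July 5, 2027: 186 days → £277,000 × 0.9% × 186/365 = £1,270.4055
The Township of Elmland, July 6 – December 31, 2027: 179 days → £277,000 × 1.4% × 179/365 = £1,901.8137
Total = £3,172.2192

£3,172.22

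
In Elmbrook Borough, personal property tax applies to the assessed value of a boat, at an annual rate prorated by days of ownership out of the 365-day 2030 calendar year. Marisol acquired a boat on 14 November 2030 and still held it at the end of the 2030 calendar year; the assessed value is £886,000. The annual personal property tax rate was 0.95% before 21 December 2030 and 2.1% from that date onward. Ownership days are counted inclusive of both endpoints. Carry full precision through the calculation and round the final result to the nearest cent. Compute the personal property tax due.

14 November – 20 December 2030: 37 days at 0.95% → £886,000 × 0.95% × 37/365 = £853.2301
21 December – 31 December 2030: 11 days at 2.1% → £886,000 × 2.1% × 11/365 = £560.7288
Total = £1,413.9589

£1,413.96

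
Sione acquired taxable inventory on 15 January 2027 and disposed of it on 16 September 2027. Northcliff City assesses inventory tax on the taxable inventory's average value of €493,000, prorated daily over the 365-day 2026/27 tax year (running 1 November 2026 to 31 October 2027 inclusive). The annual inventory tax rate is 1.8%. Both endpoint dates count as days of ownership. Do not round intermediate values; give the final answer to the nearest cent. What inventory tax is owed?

Days held (15 January – 16 September 2027): 245 out of 365
Tax = €493,000 × 1.8% × 245/365 = €5,956.5205

€5,956.52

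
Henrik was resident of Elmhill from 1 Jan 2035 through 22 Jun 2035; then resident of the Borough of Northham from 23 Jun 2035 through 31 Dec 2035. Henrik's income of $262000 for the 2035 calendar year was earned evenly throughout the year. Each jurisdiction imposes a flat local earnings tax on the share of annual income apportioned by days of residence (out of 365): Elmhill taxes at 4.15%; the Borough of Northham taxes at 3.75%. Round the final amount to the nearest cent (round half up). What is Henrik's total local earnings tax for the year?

Elmhill, 1 Jan – 22 Jun 2035: 173 days → $262000 × 4.15% × 173/365 = $5153.5041
The Borough of Northham, 23 Jun – 31 Dec 2035: 192 days → $262000 × 3.75% × 192/365 = $5168.2192
Total = $10321.7233

$10321.72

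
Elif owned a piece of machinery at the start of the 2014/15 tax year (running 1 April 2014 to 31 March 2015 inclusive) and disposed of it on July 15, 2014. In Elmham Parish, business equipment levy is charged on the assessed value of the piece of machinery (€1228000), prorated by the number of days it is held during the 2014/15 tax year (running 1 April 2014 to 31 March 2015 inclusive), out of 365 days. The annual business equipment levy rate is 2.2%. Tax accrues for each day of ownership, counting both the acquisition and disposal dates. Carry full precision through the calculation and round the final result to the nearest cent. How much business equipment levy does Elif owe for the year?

Days held (April 1 – July 15, 2014): 106 out of 365
Tax = €1228000 × 2.2% × 106/365 = €7845.7425

€7845.74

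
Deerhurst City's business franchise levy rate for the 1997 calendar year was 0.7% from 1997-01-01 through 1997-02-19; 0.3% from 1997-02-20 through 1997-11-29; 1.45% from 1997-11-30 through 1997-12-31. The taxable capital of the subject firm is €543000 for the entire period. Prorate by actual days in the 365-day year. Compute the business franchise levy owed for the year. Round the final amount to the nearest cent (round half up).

€2474.00

1997-01-01 to 1997-02-19: 50 days at 0.7% → €543000 × 0.7% × 50/365 = €520.6849
1997-02-20 to 1997-11-29: 283 days at 0.3% → €543000 × 0.3% × 283/365 = €1263.0329
1997-11-30 to 1997-12-31: 32 days at 1.45% → €543000 × 1.45% × 32/365 = €690.2795
Total = €2473.9973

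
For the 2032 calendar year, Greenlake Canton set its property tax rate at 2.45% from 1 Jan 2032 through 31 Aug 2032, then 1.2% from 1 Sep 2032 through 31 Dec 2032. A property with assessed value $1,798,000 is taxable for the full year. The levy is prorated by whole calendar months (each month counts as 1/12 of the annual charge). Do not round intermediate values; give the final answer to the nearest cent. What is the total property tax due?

1 Jan – 31 Aug 2032: 8 months at 2.45% → $1,798,000 × 2.45% × 8/12 = $29,367.3333
1 Sep – 31 Dec 2032: 4 months at 1.2% → $1,798,000 × 1.2% × 4/12 = $7,192.0000
Total = $36,559.3333

$36,559.33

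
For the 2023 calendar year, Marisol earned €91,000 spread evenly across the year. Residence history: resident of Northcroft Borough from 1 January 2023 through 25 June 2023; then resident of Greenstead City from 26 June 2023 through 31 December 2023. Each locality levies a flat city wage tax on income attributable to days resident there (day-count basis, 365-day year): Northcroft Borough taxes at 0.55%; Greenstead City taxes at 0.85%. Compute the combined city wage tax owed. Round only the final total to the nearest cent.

€641.86

Northcroft Borough, 1 January – 25 June 2023: 176 days → €91,000 × 0.55% × 176/365 = €241.3370
Greenstead City, 26 June – 31 December 2023: 189 days → €91,000 × 0.85% × 189/365 = €400.5247
Total = €641.8616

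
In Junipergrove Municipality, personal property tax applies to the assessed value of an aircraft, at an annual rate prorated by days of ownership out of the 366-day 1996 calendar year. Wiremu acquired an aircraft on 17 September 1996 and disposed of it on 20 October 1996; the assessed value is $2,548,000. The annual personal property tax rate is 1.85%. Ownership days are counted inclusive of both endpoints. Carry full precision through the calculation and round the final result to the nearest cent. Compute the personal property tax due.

Days held (17 September – 20 October 1996): 34 out of 366
Tax = $2,548,000 × 1.85% × 34/366 = $4,378.9399

$4,378.94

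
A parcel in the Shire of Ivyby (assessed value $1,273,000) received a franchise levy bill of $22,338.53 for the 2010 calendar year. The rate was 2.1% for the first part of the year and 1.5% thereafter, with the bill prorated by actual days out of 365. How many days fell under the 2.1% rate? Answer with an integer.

Let d = days at the first rate; then 365 − d days at the second rate.
$1,273,000 × [2.1%·d + 1.5%·(365−d)] / 365 = $22,338.53
Solving gives d = 155, so the new rate took effect on June 5, 2010.

155 days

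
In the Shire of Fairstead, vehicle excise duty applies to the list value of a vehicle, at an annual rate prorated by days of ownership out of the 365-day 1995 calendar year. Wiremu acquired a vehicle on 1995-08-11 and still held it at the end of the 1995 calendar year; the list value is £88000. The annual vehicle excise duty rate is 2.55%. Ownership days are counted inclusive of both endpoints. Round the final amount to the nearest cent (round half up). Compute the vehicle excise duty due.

£879.16

Days held (1995-08-11 to 1995-12-31): 143 out of 365
Tax = £88000 × 2.55% × 143/365 = £879.1562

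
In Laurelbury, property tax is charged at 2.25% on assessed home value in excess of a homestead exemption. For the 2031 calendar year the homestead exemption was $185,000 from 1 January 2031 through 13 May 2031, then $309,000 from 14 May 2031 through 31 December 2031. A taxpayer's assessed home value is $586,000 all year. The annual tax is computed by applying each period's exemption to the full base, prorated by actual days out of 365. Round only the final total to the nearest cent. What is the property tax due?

1 January – 13 May 2031: 133 days, exemption $185,000 → ($586,000 − $185,000) × 2.25% × 133/365 = $3,287.6507
14 May – 31 December 2031: 232 days, exemption $309,000 → ($586,000 − $309,000) × 2.25% × 232/365 = $3,961.4795
Total = $7,249.1301

$7,249.13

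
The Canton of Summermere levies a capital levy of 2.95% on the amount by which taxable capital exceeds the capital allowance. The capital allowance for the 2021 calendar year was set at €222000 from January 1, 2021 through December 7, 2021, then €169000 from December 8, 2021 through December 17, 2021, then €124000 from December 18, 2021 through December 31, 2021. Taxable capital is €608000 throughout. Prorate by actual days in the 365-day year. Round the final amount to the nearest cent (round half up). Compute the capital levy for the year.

€11540.72

January 1 – December 7, 2021: 341 days, exemption €222000 → (€608000 − €222000) × 2.95% × 341/365 = €10638.2658
December 8 – December 17, 2021: 10 days, exemption €169000 → (€608000 − €169000) × 2.95% × 10/365 = €354.8082
December 18 – December 31, 2021: 14 days, exemption €124000 → (€608000 − €124000) × 2.95% × 14/365 = €547.6493
Total = €11540.7233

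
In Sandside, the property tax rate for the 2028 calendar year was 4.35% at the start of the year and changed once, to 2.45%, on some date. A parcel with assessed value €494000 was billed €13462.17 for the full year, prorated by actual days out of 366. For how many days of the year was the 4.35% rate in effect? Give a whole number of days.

53 days

Let d = days at the first rate; then 366 − d days at the second rate.
€494000 × [4.35%·d + 2.45%·(366−d)] / 366 = €13462.17
Solving gives d = 53, so the new rate took effect on 23 February 2028.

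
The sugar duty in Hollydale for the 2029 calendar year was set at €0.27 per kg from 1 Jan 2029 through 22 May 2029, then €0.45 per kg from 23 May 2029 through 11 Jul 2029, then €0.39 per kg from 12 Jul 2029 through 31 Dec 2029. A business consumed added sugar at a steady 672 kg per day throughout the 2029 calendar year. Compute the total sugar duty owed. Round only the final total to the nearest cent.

€86224.32

1 Jan – 22 May 2029: 142 days × 672 kg/day = 95,424 kg at €0.27/kg → €25764.48
23 May – 11 Jul 2029: 50 days × 672 kg/day = 33,600 kg at €0.45/kg → €15120.00
12 Jul – 31 Dec 2029: 173 days × 672 kg/day = 116,256 kg at €0.39/kg → €45339.84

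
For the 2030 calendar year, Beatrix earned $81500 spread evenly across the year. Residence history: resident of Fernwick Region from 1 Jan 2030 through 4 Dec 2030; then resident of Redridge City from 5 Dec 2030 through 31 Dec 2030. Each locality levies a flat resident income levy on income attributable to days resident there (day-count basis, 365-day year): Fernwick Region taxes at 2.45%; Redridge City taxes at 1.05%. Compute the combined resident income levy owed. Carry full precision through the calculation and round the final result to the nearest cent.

$1912.35

Fernwick Region, 1 Jan – 4 Dec 2030: 338 days → $81500 × 2.45% × 338/365 = $1849.0452
Redridge City, 5 Dec – 31 Dec 2030: 27 days → $81500 × 1.05% × 27/365 = $63.3021
Total = $1912.3473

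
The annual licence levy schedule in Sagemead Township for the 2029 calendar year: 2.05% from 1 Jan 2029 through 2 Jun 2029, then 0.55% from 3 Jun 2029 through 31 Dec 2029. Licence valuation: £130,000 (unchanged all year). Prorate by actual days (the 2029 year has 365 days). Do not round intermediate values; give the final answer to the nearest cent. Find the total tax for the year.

£1,532.40

1 Jan – 2 Jun 2029: 153 days at 2.05% → £130,000 × 2.05% × 153/365 = £1,117.1096
3 Jun – 31 Dec 2029: 212 days at 0.55% → £130,000 × 0.55% × 212/365 = £415.2877
Total = £1,532.3973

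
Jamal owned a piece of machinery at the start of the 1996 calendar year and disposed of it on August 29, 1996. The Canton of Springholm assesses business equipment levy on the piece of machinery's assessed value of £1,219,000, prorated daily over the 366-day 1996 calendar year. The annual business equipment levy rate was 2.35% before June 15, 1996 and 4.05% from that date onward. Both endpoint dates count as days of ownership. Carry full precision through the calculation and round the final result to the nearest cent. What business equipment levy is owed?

January 1 – June 14, 1996: 166 days at 2.35% → £1,219,000 × 2.35% × 166/366 = £12,992.6749
June 15 – August 29, 1996: 76 days at 4.05% → £1,219,000 × 4.05% × 76/366 = £10,251.5902
Total = £23,244.2650

£23,244.27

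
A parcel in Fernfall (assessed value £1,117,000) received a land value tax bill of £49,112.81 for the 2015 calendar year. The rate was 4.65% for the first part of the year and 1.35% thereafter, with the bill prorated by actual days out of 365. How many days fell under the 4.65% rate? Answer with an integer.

337 days

Let d = days at the first rate; then 365 − d days at the second rate.
£1,117,000 × [4.65%·d + 1.35%·(365−d)] / 365 = £49,112.81
Solving gives d = 337, so the new rate took effect on December 4, 2015.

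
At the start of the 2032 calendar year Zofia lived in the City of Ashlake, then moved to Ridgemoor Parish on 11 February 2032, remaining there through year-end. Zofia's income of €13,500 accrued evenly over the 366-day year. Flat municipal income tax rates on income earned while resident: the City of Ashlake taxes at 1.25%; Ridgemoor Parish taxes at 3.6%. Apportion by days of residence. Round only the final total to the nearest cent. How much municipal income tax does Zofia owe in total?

The City of Ashlake, 1 January – 10 February 2032: 41 days → €13,500 × 1.25% × 41/366 = €18.9037
Ridgemoor Parish, 11 February – 31 December 2032: 325 days → €13,500 × 3.6% × 325/366 = €431.5574
Total = €450.4611

€450.46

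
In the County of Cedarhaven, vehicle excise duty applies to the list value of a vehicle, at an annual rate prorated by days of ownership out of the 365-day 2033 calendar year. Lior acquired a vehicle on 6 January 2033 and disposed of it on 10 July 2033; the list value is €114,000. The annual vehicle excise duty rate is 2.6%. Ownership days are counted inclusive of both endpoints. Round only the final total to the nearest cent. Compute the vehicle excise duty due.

Days held (6 January – 10 July 2033): 186 out of 365
Tax = €114,000 × 2.6% × 186/365 = €1,510.4219

€1,510.42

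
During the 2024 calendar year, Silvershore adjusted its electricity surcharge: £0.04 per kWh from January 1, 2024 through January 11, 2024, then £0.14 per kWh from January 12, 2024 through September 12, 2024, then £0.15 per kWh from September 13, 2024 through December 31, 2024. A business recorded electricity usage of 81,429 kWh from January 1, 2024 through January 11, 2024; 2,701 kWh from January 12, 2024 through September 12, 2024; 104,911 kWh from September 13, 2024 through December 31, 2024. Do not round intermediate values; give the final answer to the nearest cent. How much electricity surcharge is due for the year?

January 1 – January 11, 2024: 81,429 kWh at £0.04/kWh → £3257.16
January 12 – September 12, 2024: 2,701 kWh at £0.14/kWh → £378.14
September 13 – December 31, 2024: 104,911 kWh at £0.15/kWh → £15736.65

£19371.95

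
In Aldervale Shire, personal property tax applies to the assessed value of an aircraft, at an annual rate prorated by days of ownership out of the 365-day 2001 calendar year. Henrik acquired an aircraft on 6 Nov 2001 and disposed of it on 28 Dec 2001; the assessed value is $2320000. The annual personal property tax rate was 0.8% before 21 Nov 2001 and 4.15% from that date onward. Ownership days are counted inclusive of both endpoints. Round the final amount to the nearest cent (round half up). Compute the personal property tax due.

6 Nov – 20 Nov 2001: 15 days at 0.8% → $2320000 × 0.8% × 15/365 = $762.7397
21 Nov – 28 Dec 2001: 38 days at 4.15% → $2320000 × 4.15% × 38/365 = $10023.6712
Total = $10786.4110

$10786.41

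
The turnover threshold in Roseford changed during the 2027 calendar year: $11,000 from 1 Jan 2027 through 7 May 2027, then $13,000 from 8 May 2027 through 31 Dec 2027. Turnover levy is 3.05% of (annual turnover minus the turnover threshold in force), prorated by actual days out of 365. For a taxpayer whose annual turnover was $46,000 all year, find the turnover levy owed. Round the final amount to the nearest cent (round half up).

$1,027.72

1 Jan – 7 May 2027: 127 days, exemption $11,000 → ($46,000 − $11,000) × 3.05% × 127/365 = $371.4315
8 May – 31 Dec 2027: 238 days, exemption $13,000 → ($46,000 − $13,000) × 3.05% × 238/365 = $656.2932
Total = $1,027.7247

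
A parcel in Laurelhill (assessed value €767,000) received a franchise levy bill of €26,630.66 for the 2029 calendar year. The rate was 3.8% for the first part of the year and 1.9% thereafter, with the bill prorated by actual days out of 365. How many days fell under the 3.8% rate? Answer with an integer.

302 days

Let d = days at the first rate; then 365 − d days at the second rate.
€767,000 × [3.8%·d + 1.9%·(365−d)] / 365 = €26,630.66
Solving gives d = 302, so the new rate took effect on October 30, 2029.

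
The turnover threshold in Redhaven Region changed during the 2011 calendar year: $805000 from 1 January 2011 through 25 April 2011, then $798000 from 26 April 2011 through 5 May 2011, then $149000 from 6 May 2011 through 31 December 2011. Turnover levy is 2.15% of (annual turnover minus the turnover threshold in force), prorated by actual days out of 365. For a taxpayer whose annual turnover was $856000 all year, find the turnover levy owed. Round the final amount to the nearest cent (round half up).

$10374.49

1 January – 25 April 2011: 115 days, exemption $805000 → ($856000 − $805000) × 2.15% × 115/365 = $345.4726
26 April – 5 May 2011: 10 days, exemption $798000 → ($856000 − $798000) × 2.15% × 10/365 = $34.1644
6 May – 31 December 2011: 240 days, exemption $149000 → ($856000 − $149000) × 2.15% × 240/365 = $9994.8493
Total = $10374.4863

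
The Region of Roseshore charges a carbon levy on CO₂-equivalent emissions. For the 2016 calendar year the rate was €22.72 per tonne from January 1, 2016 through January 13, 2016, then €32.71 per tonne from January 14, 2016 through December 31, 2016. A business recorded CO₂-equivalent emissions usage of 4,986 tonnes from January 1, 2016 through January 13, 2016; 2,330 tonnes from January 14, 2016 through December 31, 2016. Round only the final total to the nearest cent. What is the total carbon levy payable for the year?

€189,496.22

January 1 – January 13, 2016: 4,986 tonnes at €22.72/tonne → €113,281.92
January 14 – December 31, 2016: 2,330 tonnes at €32.71/tonne → €76,214.30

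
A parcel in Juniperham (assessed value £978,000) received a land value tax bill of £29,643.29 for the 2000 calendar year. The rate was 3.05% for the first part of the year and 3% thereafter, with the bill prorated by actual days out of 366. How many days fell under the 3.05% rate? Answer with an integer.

Let d = days at the first rate; then 366 − d days at the second rate.
£978,000 × [3.05%·d + 3%·(366−d)] / 366 = £29,643.29
Solving gives d = 227, so the new rate took effect on August 15, 2000.

227 days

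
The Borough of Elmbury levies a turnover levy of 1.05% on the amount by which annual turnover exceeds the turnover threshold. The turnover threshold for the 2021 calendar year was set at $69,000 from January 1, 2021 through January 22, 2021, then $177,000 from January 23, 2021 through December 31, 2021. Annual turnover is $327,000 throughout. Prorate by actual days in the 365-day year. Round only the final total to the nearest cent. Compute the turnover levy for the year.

January 1 – January 22, 2021: 22 days, exemption $69,000 → ($327,000 − $69,000) × 1.05% × 22/365 = $163.2822
January 23 – December 31, 2021: 343 days, exemption $177,000 → ($327,000 − $177,000) × 1.05% × 343/365 = $1,480.0685
Total = $1,643.3507

$1,643.35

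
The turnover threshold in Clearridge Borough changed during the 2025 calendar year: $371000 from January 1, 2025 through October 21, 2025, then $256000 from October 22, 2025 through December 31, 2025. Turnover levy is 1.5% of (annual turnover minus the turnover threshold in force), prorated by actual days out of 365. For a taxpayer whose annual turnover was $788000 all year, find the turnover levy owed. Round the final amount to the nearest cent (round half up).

$6590.55

January 1 – October 21, 2025: 294 days, exemption $371000 → ($788000 − $371000) × 1.5% × 294/365 = $5038.2740
October 22 – December 31, 2025: 71 days, exemption $256000 → ($788000 − $256000) × 1.5% × 71/365 = $1552.2740
Total = $6590.5479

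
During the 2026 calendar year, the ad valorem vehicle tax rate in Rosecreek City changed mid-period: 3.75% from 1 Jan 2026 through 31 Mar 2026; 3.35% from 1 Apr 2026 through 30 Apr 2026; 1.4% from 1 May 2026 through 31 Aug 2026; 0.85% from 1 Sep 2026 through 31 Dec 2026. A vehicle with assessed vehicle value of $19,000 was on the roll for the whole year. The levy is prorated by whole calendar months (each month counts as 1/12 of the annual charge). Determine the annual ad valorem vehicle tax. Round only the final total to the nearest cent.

$373.67

1 Jan – 31 Mar 2026: 3 months at 3.75% → $19,000 × 3.75% × 3/12 = $178.1250
1 Apr – 30 Apr 2026: 1 month at 3.35% → $19,000 × 3.35% × 1/12 = $53.0417
1 May – 31 Aug 2026: 4 months at 1.4% → $19,000 × 1.4% × 4/12 = $88.6667
1 Sep – 31 Dec 2026: 4 months at 0.85% → $19,000 × 0.85% × 4/12 = $53.8333
Total = $373.6667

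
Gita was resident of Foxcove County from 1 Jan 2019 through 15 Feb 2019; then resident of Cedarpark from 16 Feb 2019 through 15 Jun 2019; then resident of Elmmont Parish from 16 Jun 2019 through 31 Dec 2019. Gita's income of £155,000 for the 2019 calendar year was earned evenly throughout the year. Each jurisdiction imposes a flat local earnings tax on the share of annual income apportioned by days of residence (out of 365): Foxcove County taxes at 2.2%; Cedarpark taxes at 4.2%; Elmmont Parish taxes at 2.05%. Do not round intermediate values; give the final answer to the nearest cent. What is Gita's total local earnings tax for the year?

£4,302.42

Foxcove County, 1 Jan – 15 Feb 2019: 46 days → £155,000 × 2.2% × 46/365 = £429.7534
Cedarpark, 16 Feb – 15 Jun 2019: 120 days → £155,000 × 4.2% × 120/365 = £2,140.2740
Elmmont Parish, 16 Jun – 31 Dec 2019: 199 days → £155,000 × 2.05% × 199/365 = £1,732.3904
Total = £4,302.4178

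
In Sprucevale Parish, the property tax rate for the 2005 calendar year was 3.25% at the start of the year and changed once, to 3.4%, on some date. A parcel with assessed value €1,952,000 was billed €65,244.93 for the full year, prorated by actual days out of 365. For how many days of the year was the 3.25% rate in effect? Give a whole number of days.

Let d = days at the first rate; then 365 − d days at the second rate.
€1,952,000 × [3.25%·d + 3.4%·(365−d)] / 365 = €65,244.93
Solving gives d = 140, so the new rate took effect on 21 May 2005.

140 days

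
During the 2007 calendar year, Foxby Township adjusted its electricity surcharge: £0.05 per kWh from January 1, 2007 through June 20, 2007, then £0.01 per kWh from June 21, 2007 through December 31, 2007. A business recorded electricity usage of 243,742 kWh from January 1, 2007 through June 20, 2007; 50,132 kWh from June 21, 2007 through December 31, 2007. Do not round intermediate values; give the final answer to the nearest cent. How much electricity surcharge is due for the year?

January 1 – June 20, 2007: 243,742 kWh at £0.05/kWh → £12,187.10
June 21 – December 31, 2007: 50,132 kWh at £0.01/kWh → £501.32

£12,688.42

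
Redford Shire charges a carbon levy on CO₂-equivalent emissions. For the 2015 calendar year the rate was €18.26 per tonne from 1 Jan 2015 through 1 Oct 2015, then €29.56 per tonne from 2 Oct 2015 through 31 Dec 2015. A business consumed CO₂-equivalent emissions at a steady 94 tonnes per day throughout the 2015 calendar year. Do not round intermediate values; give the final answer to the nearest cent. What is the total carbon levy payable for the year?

€723,160.80

1 Jan – 1 Oct 2015: 274 days × 94 tonnes/day = 25,756 tonnes at €18.26/tonne → €470,304.56
2 Oct – 31 Dec 2015: 91 days × 94 tonnes/day = 8,554 tonnes at €29.56/tonne → €252,856.24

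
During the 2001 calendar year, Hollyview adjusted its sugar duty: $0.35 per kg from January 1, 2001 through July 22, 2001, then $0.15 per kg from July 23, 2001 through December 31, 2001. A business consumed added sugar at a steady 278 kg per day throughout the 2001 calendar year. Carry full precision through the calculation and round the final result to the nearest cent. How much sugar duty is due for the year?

January 1 – July 22, 2001: 203 days × 278 kg/day = 56,434 kg at $0.35/kg → $19,751.90
July 23 – December 31, 2001: 162 days × 278 kg/day = 45,036 kg at $0.15/kg → $6,755.40

$26,507.30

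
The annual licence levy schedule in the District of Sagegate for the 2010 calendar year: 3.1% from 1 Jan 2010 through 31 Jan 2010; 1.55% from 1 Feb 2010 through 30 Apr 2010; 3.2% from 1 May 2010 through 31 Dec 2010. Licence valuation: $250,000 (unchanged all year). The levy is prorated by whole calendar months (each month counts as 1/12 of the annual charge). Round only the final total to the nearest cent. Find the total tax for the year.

1 Jan – 31 Jan 2010: 1 month at 3.1% → $250,000 × 3.1% × 1/12 = $645.8333
1 Feb – 30 Apr 2010: 3 months at 1.55% → $250,000 × 1.55% × 3/12 = $968.7500
1 May – 31 Dec 2010: 8 months at 3.2% → $250,000 × 3.2% × 8/12 = $5,333.3333
Total = $6,947.9167

$6,947.92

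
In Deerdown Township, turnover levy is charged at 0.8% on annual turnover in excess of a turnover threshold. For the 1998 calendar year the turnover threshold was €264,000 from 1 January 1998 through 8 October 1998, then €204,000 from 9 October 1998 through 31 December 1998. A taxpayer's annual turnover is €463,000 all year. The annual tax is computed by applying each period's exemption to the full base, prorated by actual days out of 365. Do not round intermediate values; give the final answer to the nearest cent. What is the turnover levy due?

1 January – 8 October 1998: 281 days, exemption €264,000 → (€463,000 − €264,000) × 0.8% × 281/365 = €1,225.6219
9 October – 31 December 1998: 84 days, exemption €204,000 → (€463,000 − €204,000) × 0.8% × 84/365 = €476.8438
Total = €1,702.4658

€1,702.47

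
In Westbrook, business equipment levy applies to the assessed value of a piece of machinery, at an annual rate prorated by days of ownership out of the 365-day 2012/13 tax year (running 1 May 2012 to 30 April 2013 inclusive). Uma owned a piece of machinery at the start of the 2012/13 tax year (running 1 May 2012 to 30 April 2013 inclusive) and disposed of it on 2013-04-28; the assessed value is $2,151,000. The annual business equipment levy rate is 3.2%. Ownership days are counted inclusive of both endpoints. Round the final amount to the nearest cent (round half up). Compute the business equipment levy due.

Days held (2012-05-01 to 2013-04-28): 363 out of 365
Tax = $2,151,000 × 3.2% × 363/365 = $68,454.8384

$68,454.84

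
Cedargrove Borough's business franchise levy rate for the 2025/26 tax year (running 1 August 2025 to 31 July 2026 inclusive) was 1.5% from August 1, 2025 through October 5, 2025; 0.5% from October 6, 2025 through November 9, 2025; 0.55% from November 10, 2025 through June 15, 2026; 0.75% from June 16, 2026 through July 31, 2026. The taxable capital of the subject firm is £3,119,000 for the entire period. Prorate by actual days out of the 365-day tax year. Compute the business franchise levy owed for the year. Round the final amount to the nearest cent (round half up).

£23,148.96

August 1 – October 5, 2025: 66 days at 1.5% → £3,119,000 × 1.5% × 66/365 = £8,459.7534
October 6 – November 9, 2025: 35 days at 0.5% → £3,119,000 × 0.5% × 35/365 = £1,495.4110
November 10, 2025 – June 15, 2026: 218 days at 0.55% → £3,119,000 × 0.55% × 218/365 = £10,245.7014
June 16 – July 31, 2026: 46 days at 0.75% → £3,119,000 × 0.75% × 46/365 = £2,948.0959
Total = £23,148.9616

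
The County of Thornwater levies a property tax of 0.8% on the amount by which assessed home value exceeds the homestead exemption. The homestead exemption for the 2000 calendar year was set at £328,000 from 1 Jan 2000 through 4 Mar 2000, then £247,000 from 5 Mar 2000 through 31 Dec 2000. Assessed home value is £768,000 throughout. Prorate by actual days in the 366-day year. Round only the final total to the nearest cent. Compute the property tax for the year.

£4,054.69

1 Jan – 4 Mar 2000: 64 days, exemption £328,000 → (£768,000 − £328,000) × 0.8% × 64/366 = £615.5191
5 Mar – 31 Dec 2000: 302 days, exemption £247,000 → (£768,000 − £247,000) × 0.8% × 302/366 = £3,439.1694
Total = £4,054.6885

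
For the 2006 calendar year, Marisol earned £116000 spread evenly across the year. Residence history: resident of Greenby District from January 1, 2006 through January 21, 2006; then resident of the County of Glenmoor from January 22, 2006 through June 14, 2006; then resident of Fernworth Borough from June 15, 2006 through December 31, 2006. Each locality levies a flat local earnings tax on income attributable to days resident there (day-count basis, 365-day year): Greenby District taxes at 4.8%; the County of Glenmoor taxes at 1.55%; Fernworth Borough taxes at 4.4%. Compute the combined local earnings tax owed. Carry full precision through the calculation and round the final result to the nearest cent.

Greenby District, January 1 – January 21, 2006: 21 days → £116000 × 4.8% × 21/365 = £320.3507
The County of Glenmoor, January 22 – June 14, 2006: 144 days → £116000 × 1.55% × 144/365 = £709.3479
Fernworth Borough, June 15 – December 31, 2006: 200 days → £116000 × 4.4% × 200/365 = £2796.7123
Total = £3826.4110

£3826.41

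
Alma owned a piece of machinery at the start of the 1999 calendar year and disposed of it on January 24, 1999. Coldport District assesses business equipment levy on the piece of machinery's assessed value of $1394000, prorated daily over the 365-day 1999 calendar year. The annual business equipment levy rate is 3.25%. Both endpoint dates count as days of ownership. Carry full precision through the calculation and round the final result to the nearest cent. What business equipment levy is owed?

Days held (January 1 – January 24, 1999): 24 out of 365
Tax = $1394000 × 3.25% × 24/365 = $2978.9589

$2978.96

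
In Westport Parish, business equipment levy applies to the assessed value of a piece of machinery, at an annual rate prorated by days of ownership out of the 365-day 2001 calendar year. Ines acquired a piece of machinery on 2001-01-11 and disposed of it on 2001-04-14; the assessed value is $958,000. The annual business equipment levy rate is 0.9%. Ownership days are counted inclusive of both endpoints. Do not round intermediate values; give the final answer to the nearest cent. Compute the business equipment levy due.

Days held (2001-01-11 to 2001-04-14): 94 out of 365
Tax = $958,000 × 0.9% × 94/365 = $2,220.4603

$2,220.46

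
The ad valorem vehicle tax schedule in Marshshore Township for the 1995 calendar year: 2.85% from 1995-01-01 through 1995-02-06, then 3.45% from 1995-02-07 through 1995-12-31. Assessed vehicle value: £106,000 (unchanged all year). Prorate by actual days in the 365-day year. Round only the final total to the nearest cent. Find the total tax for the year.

1995-01-01 to 1995-02-06: 37 days at 2.85% → £106,000 × 2.85% × 37/365 = £306.2384
1995-02-07 to 1995-12-31: 328 days at 3.45% → £106,000 × 3.45% × 328/365 = £3,286.2904
Total = £3,592.5288

£3,592.53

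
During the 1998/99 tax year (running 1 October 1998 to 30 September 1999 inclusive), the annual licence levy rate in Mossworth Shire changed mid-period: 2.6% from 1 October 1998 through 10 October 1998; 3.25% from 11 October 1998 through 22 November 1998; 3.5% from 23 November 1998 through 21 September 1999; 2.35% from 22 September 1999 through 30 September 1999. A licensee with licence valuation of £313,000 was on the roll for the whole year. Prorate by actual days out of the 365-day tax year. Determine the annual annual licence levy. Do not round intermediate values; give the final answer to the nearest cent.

£10,696.88

1 October – 10 October 1998: 10 days at 2.6% → £313,000 × 2.6% × 10/365 = £222.9589
11 October – 22 November 1998: 43 days at 3.25% → £313,000 × 3.25% × 43/365 = £1,198.4041
23 November 1998 – 21 September 1999: 303 days at 3.5% → £313,000 × 3.5% × 303/365 = £9,094.1507
22 September – 30 September 1999: 9 days at 2.35% → £313,000 × 2.35% × 9/365 = £181.3685
Total = £10,696.8822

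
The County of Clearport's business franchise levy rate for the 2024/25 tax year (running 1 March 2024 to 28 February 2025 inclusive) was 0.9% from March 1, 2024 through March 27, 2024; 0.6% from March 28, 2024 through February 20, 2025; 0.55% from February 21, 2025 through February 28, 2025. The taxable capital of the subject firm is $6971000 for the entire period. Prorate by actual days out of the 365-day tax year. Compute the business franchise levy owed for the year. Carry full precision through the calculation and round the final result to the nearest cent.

$43296.59

March 1 – March 27, 2024: 27 days at 0.9% → $6971000 × 0.9% × 27/365 = $4640.9671
March 28, 2024 – February 20, 2025: 330 days at 0.6% → $6971000 × 0.6% × 330/365 = $37815.2877
February 21 – February 28, 2025: 8 days at 0.55% → $6971000 × 0.55% × 8/365 = $840.3397
Total = $43296.5945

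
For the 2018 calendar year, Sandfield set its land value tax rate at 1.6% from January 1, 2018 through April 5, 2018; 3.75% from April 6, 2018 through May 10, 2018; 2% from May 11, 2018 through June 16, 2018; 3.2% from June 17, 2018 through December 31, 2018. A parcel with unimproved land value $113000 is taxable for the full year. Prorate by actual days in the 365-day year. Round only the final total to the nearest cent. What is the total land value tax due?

January 1 – April 5, 2018: 95 days at 1.6% → $113000 × 1.6% × 95/365 = $470.5753
April 6 – May 10, 2018: 35 days at 3.75% → $113000 × 3.75% × 35/365 = $406.3356
May 11 – June 16, 2018: 37 days at 2% → $113000 × 2% × 37/365 = $229.0959
June 17 – December 31, 2018: 198 days at 3.2% → $113000 × 3.2% × 198/365 = $1961.5562
Total = $3067.5630

$3067.56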